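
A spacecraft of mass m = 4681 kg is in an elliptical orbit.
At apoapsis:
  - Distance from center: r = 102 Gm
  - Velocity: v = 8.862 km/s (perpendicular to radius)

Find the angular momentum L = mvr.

Convert to SI: r = 102 Gm = 1.02e+11 m; v = 8.862 km/s = 8862 m/s.
Since v is perpendicular to r, L = m · v · r.
L = 4681 · 8862 · 1.02e+11 kg·m²/s ≈ 4.231e+18 kg·m²/s.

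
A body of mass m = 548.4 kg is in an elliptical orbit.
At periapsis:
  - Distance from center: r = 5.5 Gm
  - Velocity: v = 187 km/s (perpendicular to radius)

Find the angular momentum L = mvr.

Convert to SI: r = 5.5 Gm = 5.5e+09 m; v = 187 km/s = 187000 m/s.
Since v is perpendicular to r, L = m · v · r.
L = 548.4 · 187000 · 5.5e+09 kg·m²/s ≈ 5.64e+17 kg·m²/s.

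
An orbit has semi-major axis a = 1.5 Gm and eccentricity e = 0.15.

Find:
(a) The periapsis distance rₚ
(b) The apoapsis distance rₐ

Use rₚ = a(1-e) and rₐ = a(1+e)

Convert to SI: a = 1.5 Gm = 1.5e+09 m.
(a) rₚ = a(1 − e) = 1.5e+09 · (1 − 0.15) = 1.5e+09 · 0.85 ≈ 1.275e+09 m = 1.275 Gm.
(b) rₐ = a(1 + e) = 1.5e+09 · (1 + 0.15) = 1.5e+09 · 1.15 ≈ 1.725e+09 m = 1.725 Gm.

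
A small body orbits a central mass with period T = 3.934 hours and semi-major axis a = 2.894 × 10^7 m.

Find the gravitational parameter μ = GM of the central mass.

Convert to SI: T = 3.934 hours = 14162.4 s.
GM = 4π² · a³ / T².
GM = 4π² · (2.894e+07)³ / (14162.4)² m³/s² ≈ 4.771e+15 m³/s² = 4.771 × 10^15 m³/s².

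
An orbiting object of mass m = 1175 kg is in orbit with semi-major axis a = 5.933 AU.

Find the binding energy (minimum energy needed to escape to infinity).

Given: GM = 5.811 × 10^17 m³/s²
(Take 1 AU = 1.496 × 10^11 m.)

Convert to SI: a = 5.933 AU = 8.87577e+11 m.
Total orbital energy is E = −GMm/(2a); binding energy is E_bind = −E = GMm/(2a).
E_bind = 5.811e+17 · 1175 / (2 · 8.87577e+11) J ≈ 3.846e+08 J = 384.6 MJ.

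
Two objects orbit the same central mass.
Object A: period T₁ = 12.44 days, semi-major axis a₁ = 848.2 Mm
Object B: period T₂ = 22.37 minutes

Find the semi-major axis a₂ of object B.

Convert to SI: T₁ = 12.44 days = 1.07482e+06 s; a₁ = 848.2 Mm = 8.482e+08 m; T₂ = 22.37 minutes = 1342.2 s.
Kepler's third law: (T₁/T₂)² = (a₁/a₂)³ ⇒ a₂ = a₁ · (T₂/T₁)^(2/3).
T₂/T₁ = 1342.2 / 1.07482e+06 = 0.00124877.
a₂ = 8.482e+08 · (0.00124877)^(2/3) m ≈ 9.836e+06 m = 9.836 Mm.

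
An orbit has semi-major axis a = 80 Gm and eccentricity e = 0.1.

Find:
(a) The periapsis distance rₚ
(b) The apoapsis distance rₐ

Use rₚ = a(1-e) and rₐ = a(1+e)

Convert to SI: a = 80 Gm = 8e+10 m.
(a) rₚ = a(1 − e) = 8e+10 · (1 − 0.1) = 8e+10 · 0.9 ≈ 7.2e+10 m = 72 Gm.
(b) rₐ = a(1 + e) = 8e+10 · (1 + 0.1) = 8e+10 · 1.1 ≈ 8.8e+10 m = 88 Gm.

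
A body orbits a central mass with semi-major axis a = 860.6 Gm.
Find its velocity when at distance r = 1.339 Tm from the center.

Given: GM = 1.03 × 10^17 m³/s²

Convert to SI: a = 860.6 Gm = 8.606e+11 m; r = 1.339 Tm = 1.339e+12 m.
Vis-viva: v = √(GM · (2/r − 1/a)).
2/r − 1/a = 2/1.339e+12 − 1/8.606e+11 = 3.31672e-13 m⁻¹.
v = √(1.03e+17 · 3.31672e-13) m/s ≈ 184.8 m/s = 184.8 m/s.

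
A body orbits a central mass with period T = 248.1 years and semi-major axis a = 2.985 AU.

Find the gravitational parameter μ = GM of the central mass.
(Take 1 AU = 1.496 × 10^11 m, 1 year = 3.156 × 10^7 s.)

Convert to SI: T = 248.1 years = 7.83004e+09 s; a = 2.985 AU = 4.46556e+11 m.
GM = 4π² · a³ / T².
GM = 4π² · (4.46556e+11)³ / (7.83004e+09)² m³/s² ≈ 5.734e+16 m³/s² = 5.734 × 10^16 m³/s².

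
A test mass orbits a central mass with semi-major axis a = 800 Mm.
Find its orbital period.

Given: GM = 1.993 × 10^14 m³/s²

Convert to SI: a = 800 Mm = 8e+08 m.
Kepler's third law: T = 2π √(a³ / GM).
Substituting a = 8e+08 m and GM = 1.993e+14 m³/s²:
T = 2π √((8e+08)³ / 1.993e+14) s
T ≈ 1.007e+07 s = 116.6 days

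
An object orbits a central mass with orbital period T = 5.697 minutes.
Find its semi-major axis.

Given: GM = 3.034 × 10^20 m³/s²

Convert to SI: T = 5.697 minutes = 341.82 s.
Invert Kepler's third law: a = (GM · T² / (4π²))^(1/3).
Substituting T = 341.82 s and GM = 3.034e+20 m³/s²:
a = (3.034e+20 · (341.82)² / (4π²))^(1/3) m
a ≈ 9.648e+07 m = 96.48 Mm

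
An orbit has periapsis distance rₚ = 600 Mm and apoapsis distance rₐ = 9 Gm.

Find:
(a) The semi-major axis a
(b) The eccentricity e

Convert to SI: rₚ = 600 Mm = 6e+08 m; rₐ = 9 Gm = 9e+09 m.
(a) a = (rₚ + rₐ) / 2 = (6e+08 + 9e+09) / 2 ≈ 4.8e+09 m = 4.8 Gm.
(b) e = (rₐ − rₚ) / (rₐ + rₚ) = (9e+09 − 6e+08) / (9e+09 + 6e+08) ≈ 0.875.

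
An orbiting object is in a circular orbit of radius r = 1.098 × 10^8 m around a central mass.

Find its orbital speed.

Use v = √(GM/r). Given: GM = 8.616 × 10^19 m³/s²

For a circular orbit, gravity supplies the centripetal force, so v = √(GM / r).
v = √(8.616e+19 / 1.098e+08) m/s ≈ 8.858e+05 m/s = 885.8 km/s.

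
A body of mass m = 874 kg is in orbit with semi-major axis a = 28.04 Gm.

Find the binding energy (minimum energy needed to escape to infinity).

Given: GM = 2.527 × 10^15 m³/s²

Convert to SI: a = 28.04 Gm = 2.804e+10 m.
Total orbital energy is E = −GMm/(2a); binding energy is E_bind = −E = GMm/(2a).
E_bind = 2.527e+15 · 874 / (2 · 2.804e+10) J ≈ 3.938e+07 J = 39.38 MJ.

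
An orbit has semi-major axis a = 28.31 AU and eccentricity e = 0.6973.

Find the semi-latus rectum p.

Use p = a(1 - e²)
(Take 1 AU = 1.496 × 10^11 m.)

Convert to SI: a = 28.31 AU = 4.23518e+12 m.
p = a (1 − e²).
p = 4.23518e+12 · (1 − (0.6973)²) = 4.23518e+12 · 0.513773 ≈ 2.176e+12 m = 14.54 AU.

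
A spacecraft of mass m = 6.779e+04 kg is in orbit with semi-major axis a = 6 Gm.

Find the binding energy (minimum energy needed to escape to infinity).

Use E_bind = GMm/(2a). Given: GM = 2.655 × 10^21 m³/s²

Convert to SI: a = 6 Gm = 6e+09 m.
Total orbital energy is E = −GMm/(2a); binding energy is E_bind = −E = GMm/(2a).
E_bind = 2.655e+21 · 6.779e+04 / (2 · 6e+09) J ≈ 1.5e+16 J = 15 PJ.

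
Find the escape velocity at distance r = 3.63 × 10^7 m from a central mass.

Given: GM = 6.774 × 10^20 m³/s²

Escape velocity comes from setting total energy to zero: ½v² − GM/r = 0 ⇒ v_esc = √(2GM / r).
v_esc = √(2 · 6.774e+20 / 3.63e+07) m/s ≈ 6.109e+06 m/s = 6109 km/s.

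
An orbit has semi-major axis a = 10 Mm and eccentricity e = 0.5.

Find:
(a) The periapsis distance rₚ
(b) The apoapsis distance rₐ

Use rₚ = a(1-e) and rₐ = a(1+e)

Convert to SI: a = 10 Mm = 1e+07 m.
(a) rₚ = a(1 − e) = 1e+07 · (1 − 0.5) = 1e+07 · 0.5 ≈ 5e+06 m = 5 Mm.
(b) rₐ = a(1 + e) = 1e+07 · (1 + 0.5) = 1e+07 · 1.5 ≈ 1.5e+07 m = 15 Mm.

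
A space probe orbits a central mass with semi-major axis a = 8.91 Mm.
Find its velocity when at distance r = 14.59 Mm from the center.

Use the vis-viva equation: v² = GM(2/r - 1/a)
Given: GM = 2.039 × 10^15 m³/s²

Convert to SI: a = 8.91 Mm = 8.91e+06 m; r = 14.59 Mm = 1.459e+07 m.
Vis-viva: v = √(GM · (2/r − 1/a)).
2/r − 1/a = 2/1.459e+07 − 1/8.91e+06 = 2.48467e-08 m⁻¹.
v = √(2.039e+15 · 2.48467e-08) m/s ≈ 7118 m/s = 7.118 km/s.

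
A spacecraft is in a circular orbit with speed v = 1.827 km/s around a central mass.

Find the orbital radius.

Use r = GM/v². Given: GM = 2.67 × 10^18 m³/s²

Convert to SI: v = 1.827 km/s = 1827 m/s.
For a circular orbit, v² = GM / r, so r = GM / v².
r = 2.67e+18 / (1827)² m ≈ 7.999e+11 m = 799.9 Gm.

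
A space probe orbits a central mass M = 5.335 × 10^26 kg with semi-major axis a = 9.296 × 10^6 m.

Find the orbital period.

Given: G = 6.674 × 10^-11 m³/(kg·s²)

GM = G · M = 6.674e-11 · 5.335e+26 = 3.56058e+16 m³/s².
Kepler's third law: T = 2π √(a³ / GM).
Substituting a = 9.296e+06 m and GM = 3.56058e+16 m³/s²:
T = 2π √((9.296e+06)³ / 3.56058e+16) s
T ≈ 943.8 s = 15.73 minutes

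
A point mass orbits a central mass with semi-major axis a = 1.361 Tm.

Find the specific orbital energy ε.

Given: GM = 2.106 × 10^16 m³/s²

Convert to SI: a = 1.361 Tm = 1.361e+12 m.
ε = −GM / (2a).
ε = −2.106e+16 / (2 · 1.361e+12) J/kg ≈ -7737 J/kg = -7.737 kJ/kg.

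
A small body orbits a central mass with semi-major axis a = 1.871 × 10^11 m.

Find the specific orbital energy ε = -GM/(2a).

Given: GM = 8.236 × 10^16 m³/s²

ε = −GM / (2a).
ε = −8.236e+16 / (2 · 1.871e+11) J/kg ≈ -2.201e+05 J/kg = -220.1 kJ/kg.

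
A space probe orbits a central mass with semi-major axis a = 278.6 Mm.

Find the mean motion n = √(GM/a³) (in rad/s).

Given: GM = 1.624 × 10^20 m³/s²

Convert to SI: a = 278.6 Mm = 2.786e+08 m.
n = √(GM / a³).
n = √(1.624e+20 / (2.786e+08)³) rad/s ≈ 0.00274 rad/s.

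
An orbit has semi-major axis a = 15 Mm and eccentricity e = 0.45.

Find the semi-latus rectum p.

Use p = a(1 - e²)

Convert to SI: a = 15 Mm = 1.5e+07 m.
p = a (1 − e²).
p = 1.5e+07 · (1 − (0.45)²) = 1.5e+07 · 0.7975 ≈ 1.196e+07 m = 11.96 Mm.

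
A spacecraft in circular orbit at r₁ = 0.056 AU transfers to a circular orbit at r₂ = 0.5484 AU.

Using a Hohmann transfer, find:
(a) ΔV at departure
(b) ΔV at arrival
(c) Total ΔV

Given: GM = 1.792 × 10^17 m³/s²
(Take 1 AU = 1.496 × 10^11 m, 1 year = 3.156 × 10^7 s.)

Convert to SI: r₁ = 0.056 AU = 8.3776e+09 m; r₂ = 0.5484 AU = 8.20406e+10 m.
Transfer semi-major axis: a_t = (r₁ + r₂)/2 = (8.3776e+09 + 8.20406e+10)/2 = 4.52091e+10 m.
Circular speeds: v₁ = √(GM/r₁) = 4624.97 m/s, v₂ = √(GM/r₂) = 1477.93 m/s.
Transfer speeds (vis-viva v² = GM(2/r − 1/a_t)): v₁ᵗ = 6230.32 m/s, v₂ᵗ = 636.211 m/s.
(a) ΔV₁ = |v₁ᵗ − v₁| ≈ 1605 m/s = 0.3387 AU/year.
(b) ΔV₂ = |v₂ − v₂ᵗ| ≈ 841.7 m/s = 0.1776 AU/year.
(c) ΔV_total = ΔV₁ + ΔV₂ ≈ 2447 m/s = 0.5162 AU/year.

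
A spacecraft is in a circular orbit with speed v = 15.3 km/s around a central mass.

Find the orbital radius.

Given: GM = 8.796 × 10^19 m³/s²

Convert to SI: v = 15.3 km/s = 15300 m/s.
For a circular orbit, v² = GM / r, so r = GM / v².
r = 8.796e+19 / (15300)² m ≈ 3.758e+11 m = 3.758 × 10^11 m.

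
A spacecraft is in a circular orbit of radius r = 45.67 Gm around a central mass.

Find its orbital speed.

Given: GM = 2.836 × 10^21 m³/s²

Convert to SI: r = 45.67 Gm = 4.567e+10 m.
For a circular orbit, gravity supplies the centripetal force, so v = √(GM / r).
v = √(2.836e+21 / 4.567e+10) m/s ≈ 2.492e+05 m/s = 249.2 km/s.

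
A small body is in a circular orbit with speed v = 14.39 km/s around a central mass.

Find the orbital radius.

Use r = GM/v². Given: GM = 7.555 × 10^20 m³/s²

Convert to SI: v = 14.39 km/s = 14390 m/s.
For a circular orbit, v² = GM / r, so r = GM / v².
r = 7.555e+20 / (14390)² m ≈ 3.648e+12 m = 3.648 × 10^12 m.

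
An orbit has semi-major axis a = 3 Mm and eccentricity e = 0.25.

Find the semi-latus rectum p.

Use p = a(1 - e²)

Convert to SI: a = 3 Mm = 3e+06 m.
p = a (1 − e²).
p = 3e+06 · (1 − (0.25)²) = 3e+06 · 0.9375 ≈ 2.812e+06 m = 2.812 Mm.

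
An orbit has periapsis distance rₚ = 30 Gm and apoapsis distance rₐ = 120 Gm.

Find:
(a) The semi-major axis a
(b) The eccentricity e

Convert to SI: rₚ = 30 Gm = 3e+10 m; rₐ = 120 Gm = 1.2e+11 m.
(a) a = (rₚ + rₐ) / 2 = (3e+10 + 1.2e+11) / 2 ≈ 7.5e+10 m = 75 Gm.
(b) e = (rₐ − rₚ) / (rₐ + rₚ) = (1.2e+11 − 3e+10) / (1.2e+11 + 3e+10) ≈ 0.6.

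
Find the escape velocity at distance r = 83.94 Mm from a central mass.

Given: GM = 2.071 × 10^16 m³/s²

Convert to SI: r = 83.94 Mm = 8.394e+07 m.
Escape velocity comes from setting total energy to zero: ½v² − GM/r = 0 ⇒ v_esc = √(2GM / r).
v_esc = √(2 · 2.071e+16 / 8.394e+07) m/s ≈ 2.221e+04 m/s = 22.21 km/s.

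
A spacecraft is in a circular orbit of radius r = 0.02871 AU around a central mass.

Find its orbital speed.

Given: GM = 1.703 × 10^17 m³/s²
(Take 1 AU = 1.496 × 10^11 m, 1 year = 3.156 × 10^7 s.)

Convert to SI: r = 0.02871 AU = 4.29502e+09 m.
For a circular orbit, gravity supplies the centripetal force, so v = √(GM / r).
v = √(1.703e+17 / 4.29502e+09) m/s ≈ 6297 m/s = 1.328 AU/year.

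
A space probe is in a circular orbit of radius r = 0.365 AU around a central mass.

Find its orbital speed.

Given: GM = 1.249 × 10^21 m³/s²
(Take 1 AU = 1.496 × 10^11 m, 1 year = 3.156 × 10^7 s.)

Convert to SI: r = 0.365 AU = 5.4604e+10 m.
For a circular orbit, gravity supplies the centripetal force, so v = √(GM / r).
v = √(1.249e+21 / 5.4604e+10) m/s ≈ 1.512e+05 m/s = 31.91 AU/year.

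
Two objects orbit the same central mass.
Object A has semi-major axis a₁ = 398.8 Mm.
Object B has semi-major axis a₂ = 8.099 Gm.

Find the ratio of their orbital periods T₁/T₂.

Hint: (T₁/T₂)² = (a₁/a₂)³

Convert to SI: a₁ = 398.8 Mm = 3.988e+08 m; a₂ = 8.099 Gm = 8.099e+09 m.
From Kepler's third law, (T₁/T₂)² = (a₁/a₂)³, so T₁/T₂ = (a₁/a₂)^(3/2).
a₁/a₂ = 3.988e+08 / 8.099e+09 = 0.0492406.
T₁/T₂ = (0.0492406)^(3/2) ≈ 0.01093.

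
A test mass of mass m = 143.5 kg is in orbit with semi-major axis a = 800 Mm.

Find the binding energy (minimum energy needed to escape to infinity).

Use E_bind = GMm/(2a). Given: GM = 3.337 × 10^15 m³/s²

Convert to SI: a = 800 Mm = 8e+08 m.
Total orbital energy is E = −GMm/(2a); binding energy is E_bind = −E = GMm/(2a).
E_bind = 3.337e+15 · 143.5 / (2 · 8e+08) J ≈ 2.993e+08 J = 299.3 MJ.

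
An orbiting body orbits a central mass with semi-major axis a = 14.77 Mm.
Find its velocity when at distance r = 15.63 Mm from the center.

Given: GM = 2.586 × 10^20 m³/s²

Convert to SI: a = 14.77 Mm = 1.477e+07 m; r = 15.63 Mm = 1.563e+07 m.
Vis-viva: v = √(GM · (2/r − 1/a)).
2/r − 1/a = 2/1.563e+07 − 1/1.477e+07 = 6.02542e-08 m⁻¹.
v = √(2.586e+20 · 6.02542e-08) m/s ≈ 3.947e+06 m/s = 3947 km/s.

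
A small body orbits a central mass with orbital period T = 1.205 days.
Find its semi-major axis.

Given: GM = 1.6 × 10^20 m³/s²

Convert to SI: T = 1.205 days = 104112 s.
Invert Kepler's third law: a = (GM · T² / (4π²))^(1/3).
Substituting T = 104112 s and GM = 1.6e+20 m³/s²:
a = (1.6e+20 · (104112)² / (4π²))^(1/3) m
a ≈ 3.528e+09 m = 3.528 Gm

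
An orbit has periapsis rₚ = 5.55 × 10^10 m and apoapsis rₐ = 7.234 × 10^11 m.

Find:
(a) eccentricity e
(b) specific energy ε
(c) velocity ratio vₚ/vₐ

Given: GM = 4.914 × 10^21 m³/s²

(a) e = (rₐ − rₚ)/(rₐ + rₚ) = (7.234e+11 − 5.55e+10)/(7.234e+11 + 5.55e+10) ≈ 0.8575
(b) With a = (rₚ + rₐ)/2 = 3.8945e+11 m, ε = −GM/(2a) = −4.914e+21/(2 · 3.8945e+11) J/kg ≈ -6.309e+09 J/kg
(c) Conservation of angular momentum (rₚvₚ = rₐvₐ) gives vₚ/vₐ = rₐ/rₚ = 7.234e+11/5.55e+10 ≈ 13.03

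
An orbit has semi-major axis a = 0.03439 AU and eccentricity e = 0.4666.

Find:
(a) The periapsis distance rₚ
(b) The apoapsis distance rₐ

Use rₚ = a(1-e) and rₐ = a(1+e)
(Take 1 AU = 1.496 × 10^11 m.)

Convert to SI: a = 0.03439 AU = 5.14474e+09 m.
(a) rₚ = a(1 − e) = 5.14474e+09 · (1 − 0.4666) = 5.14474e+09 · 0.5334 ≈ 2.744e+09 m = 0.01834 AU.
(b) rₐ = a(1 + e) = 5.14474e+09 · (1 + 0.4666) = 5.14474e+09 · 1.4666 ≈ 7.545e+09 m = 0.05044 AU.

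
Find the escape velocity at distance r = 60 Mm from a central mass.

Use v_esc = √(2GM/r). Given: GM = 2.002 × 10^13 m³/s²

Convert to SI: r = 60 Mm = 6e+07 m.
Escape velocity comes from setting total energy to zero: ½v² − GM/r = 0 ⇒ v_esc = √(2GM / r).
v_esc = √(2 · 2.002e+13 / 6e+07) m/s ≈ 816.9 m/s = 816.9 m/s.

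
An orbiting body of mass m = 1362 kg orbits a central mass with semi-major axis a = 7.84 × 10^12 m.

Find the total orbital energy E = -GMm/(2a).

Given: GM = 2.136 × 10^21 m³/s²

E = −GMm / (2a).
E = −2.136e+21 · 1362 / (2 · 7.84e+12) J ≈ -1.855e+11 J = -185.5 GJ.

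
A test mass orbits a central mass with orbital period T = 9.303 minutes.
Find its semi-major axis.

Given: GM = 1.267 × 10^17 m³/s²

Convert to SI: T = 9.303 minutes = 558.18 s.
Invert Kepler's third law: a = (GM · T² / (4π²))^(1/3).
Substituting T = 558.18 s and GM = 1.267e+17 m³/s²:
a = (1.267e+17 · (558.18)² / (4π²))^(1/3) m
a ≈ 1e+07 m = 10 Mm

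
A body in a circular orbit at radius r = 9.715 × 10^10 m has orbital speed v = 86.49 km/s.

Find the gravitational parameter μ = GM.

Convert to SI: v = 86.49 km/s = 86490 m/s.
For a circular orbit v² = GM/r, so GM = v² · r.
GM = (86490)² · 9.715e+10 m³/s² ≈ 7.267e+20 m³/s² = 7.267 × 10^20 m³/s².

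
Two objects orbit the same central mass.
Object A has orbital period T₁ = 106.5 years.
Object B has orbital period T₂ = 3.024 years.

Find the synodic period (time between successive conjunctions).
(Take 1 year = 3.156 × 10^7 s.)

Convert to SI: T₁ = 106.5 years = 3.36114e+09 s; T₂ = 3.024 years = 9.54374e+07 s.
T_syn = |T₁ · T₂ / (T₁ − T₂)|.
T_syn = |3.36114e+09 · 9.54374e+07 / (3.36114e+09 − 9.54374e+07)| s ≈ 9.823e+07 s = 3.112 years.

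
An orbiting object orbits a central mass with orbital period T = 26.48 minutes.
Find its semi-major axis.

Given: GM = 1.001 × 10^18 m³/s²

Convert to SI: T = 26.48 minutes = 1588.8 s.
Invert Kepler's third law: a = (GM · T² / (4π²))^(1/3).
Substituting T = 1588.8 s and GM = 1.001e+18 m³/s²:
a = (1.001e+18 · (1588.8)² / (4π²))^(1/3) m
a ≈ 4e+07 m = 40 Mm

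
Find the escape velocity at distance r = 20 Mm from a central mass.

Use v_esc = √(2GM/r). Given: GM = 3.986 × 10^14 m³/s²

Convert to SI: r = 20 Mm = 2e+07 m.
Escape velocity comes from setting total energy to zero: ½v² − GM/r = 0 ⇒ v_esc = √(2GM / r).
v_esc = √(2 · 3.986e+14 / 2e+07) m/s ≈ 6313 m/s = 6.313 km/s.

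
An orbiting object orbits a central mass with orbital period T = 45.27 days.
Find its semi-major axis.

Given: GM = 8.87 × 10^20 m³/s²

Convert to SI: T = 45.27 days = 3.91133e+06 s.
Invert Kepler's third law: a = (GM · T² / (4π²))^(1/3).
Substituting T = 3.91133e+06 s and GM = 8.87e+20 m³/s²:
a = (8.87e+20 · (3.91133e+06)² / (4π²))^(1/3) m
a ≈ 7.005e+10 m = 70.05 Gm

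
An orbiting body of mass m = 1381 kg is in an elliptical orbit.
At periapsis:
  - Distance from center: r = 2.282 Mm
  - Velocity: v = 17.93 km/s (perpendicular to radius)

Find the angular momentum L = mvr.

Convert to SI: r = 2.282 Mm = 2.282e+06 m; v = 17.93 km/s = 17930 m/s.
Since v is perpendicular to r, L = m · v · r.
L = 1381 · 17930 · 2.282e+06 kg·m²/s ≈ 5.651e+13 kg·m²/s.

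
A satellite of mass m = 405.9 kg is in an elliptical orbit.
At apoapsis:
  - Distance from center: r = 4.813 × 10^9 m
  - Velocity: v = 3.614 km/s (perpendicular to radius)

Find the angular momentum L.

Convert to SI: v = 3.614 km/s = 3614 m/s.
Since v is perpendicular to r, L = m · v · r.
L = 405.9 · 3614 · 4.813e+09 kg·m²/s ≈ 7.06e+15 kg·m²/s.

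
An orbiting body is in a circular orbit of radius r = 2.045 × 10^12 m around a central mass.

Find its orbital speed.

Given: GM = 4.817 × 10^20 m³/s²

For a circular orbit, gravity supplies the centripetal force, so v = √(GM / r).
v = √(4.817e+20 / 2.045e+12) m/s ≈ 1.535e+04 m/s = 15.35 km/s.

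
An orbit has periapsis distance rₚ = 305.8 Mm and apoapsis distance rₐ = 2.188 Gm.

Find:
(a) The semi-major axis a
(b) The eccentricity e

Convert to SI: rₚ = 305.8 Mm = 3.058e+08 m; rₐ = 2.188 Gm = 2.188e+09 m.
(a) a = (rₚ + rₐ) / 2 = (3.058e+08 + 2.188e+09) / 2 ≈ 1.247e+09 m = 1.247 Gm.
(b) e = (rₐ − rₚ) / (rₐ + rₚ) = (2.188e+09 − 3.058e+08) / (2.188e+09 + 3.058e+08) ≈ 0.7548.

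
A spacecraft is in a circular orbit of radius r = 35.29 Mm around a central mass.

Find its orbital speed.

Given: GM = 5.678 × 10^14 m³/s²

Convert to SI: r = 35.29 Mm = 3.529e+07 m.
For a circular orbit, gravity supplies the centripetal force, so v = √(GM / r).
v = √(5.678e+14 / 3.529e+07) m/s ≈ 4011 m/s = 4.011 km/s.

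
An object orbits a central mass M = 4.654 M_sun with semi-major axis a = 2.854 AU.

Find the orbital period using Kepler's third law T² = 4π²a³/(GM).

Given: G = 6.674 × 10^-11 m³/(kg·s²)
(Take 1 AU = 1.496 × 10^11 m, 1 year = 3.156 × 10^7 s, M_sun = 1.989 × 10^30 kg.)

Convert to SI: a = 2.854 AU = 4.26958e+11 m; M = 4.654 M_sun = 9.25681e+30 kg.
GM = G · M = 6.674e-11 · 9.25681e+30 = 6.17799e+20 m³/s².
Kepler's third law: T = 2π √(a³ / GM).
Substituting a = 4.26958e+11 m and GM = 6.17799e+20 m³/s²:
T = 2π √((4.26958e+11)³ / 6.17799e+20) s
T ≈ 7.052e+07 s = 2.235 years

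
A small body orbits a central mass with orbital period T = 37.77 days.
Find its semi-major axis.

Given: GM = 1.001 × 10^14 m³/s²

Convert to SI: T = 37.77 days = 3.26333e+06 s.
Invert Kepler's third law: a = (GM · T² / (4π²))^(1/3).
Substituting T = 3.26333e+06 s and GM = 1.001e+14 m³/s²:
a = (1.001e+14 · (3.26333e+06)² / (4π²))^(1/3) m
a ≈ 3e+08 m = 300 Mm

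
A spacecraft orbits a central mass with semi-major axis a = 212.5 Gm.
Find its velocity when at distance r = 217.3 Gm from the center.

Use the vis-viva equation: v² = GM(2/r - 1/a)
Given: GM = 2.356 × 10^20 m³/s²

Convert to SI: a = 212.5 Gm = 2.125e+11 m; r = 217.3 Gm = 2.173e+11 m.
Vis-viva: v = √(GM · (2/r − 1/a)).
2/r − 1/a = 2/2.173e+11 − 1/2.125e+11 = 4.49798e-12 m⁻¹.
v = √(2.356e+20 · 4.49798e-12) m/s ≈ 3.255e+04 m/s = 32.55 km/s.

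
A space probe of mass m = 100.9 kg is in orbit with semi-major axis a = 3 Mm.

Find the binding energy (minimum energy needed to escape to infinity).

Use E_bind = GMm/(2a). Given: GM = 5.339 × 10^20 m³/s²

Convert to SI: a = 3 Mm = 3e+06 m.
Total orbital energy is E = −GMm/(2a); binding energy is E_bind = −E = GMm/(2a).
E_bind = 5.339e+20 · 100.9 / (2 · 3e+06) J ≈ 8.978e+15 J = 8.978 PJ.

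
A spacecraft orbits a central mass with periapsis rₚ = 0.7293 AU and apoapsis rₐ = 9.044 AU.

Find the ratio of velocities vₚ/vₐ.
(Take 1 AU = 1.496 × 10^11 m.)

Convert to SI: rₚ = 0.7293 AU = 1.09103e+11 m; rₐ = 9.044 AU = 1.35298e+12 m.
Conservation of angular momentum gives rₚvₚ = rₐvₐ, so vₚ/vₐ = rₐ/rₚ.
vₚ/vₐ = 1.35298e+12 / 1.09103e+11 ≈ 12.4.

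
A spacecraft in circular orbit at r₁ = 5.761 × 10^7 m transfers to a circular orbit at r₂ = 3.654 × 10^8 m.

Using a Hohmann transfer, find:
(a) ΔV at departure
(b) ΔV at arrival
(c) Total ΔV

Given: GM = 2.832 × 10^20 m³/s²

Transfer semi-major axis: a_t = (r₁ + r₂)/2 = (5.761e+07 + 3.654e+08)/2 = 2.11505e+08 m.
Circular speeds: v₁ = √(GM/r₁) = 2.21716e+06 m/s, v₂ = √(GM/r₂) = 880364 m/s.
Transfer speeds (vis-viva v² = GM(2/r − 1/a_t)): v₁ᵗ = 2.91422e+06 m/s, v₂ᵗ = 459463 m/s.
(a) ΔV₁ = |v₁ᵗ − v₁| ≈ 6.971e+05 m/s = 697.1 km/s.
(b) ΔV₂ = |v₂ − v₂ᵗ| ≈ 4.209e+05 m/s = 420.9 km/s.
(c) ΔV_total = ΔV₁ + ΔV₂ ≈ 1.118e+06 m/s = 1118 km/s.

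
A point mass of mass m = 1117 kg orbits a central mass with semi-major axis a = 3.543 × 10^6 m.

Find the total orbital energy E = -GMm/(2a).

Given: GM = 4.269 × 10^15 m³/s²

E = −GMm / (2a).
E = −4.269e+15 · 1117 / (2 · 3.543e+06) J ≈ -6.729e+11 J = -672.9 GJ.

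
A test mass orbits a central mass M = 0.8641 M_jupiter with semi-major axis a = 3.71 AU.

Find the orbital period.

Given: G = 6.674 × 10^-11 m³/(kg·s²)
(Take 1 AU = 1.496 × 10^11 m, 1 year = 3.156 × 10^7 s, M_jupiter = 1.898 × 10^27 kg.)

Convert to SI: a = 3.71 AU = 5.55016e+11 m; M = 0.8641 M_jupiter = 1.64006e+27 kg.
GM = G · M = 6.674e-11 · 1.64006e+27 = 1.09458e+17 m³/s².
Kepler's third law: T = 2π √(a³ / GM).
Substituting a = 5.55016e+11 m and GM = 1.09458e+17 m³/s²:
T = 2π √((5.55016e+11)³ / 1.09458e+17) s
T ≈ 7.853e+09 s = 248.8 years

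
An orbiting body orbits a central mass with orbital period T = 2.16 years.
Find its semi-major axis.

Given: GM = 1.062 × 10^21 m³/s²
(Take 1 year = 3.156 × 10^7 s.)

Convert to SI: T = 2.16 years = 6.81696e+07 s.
Invert Kepler's third law: a = (GM · T² / (4π²))^(1/3).
Substituting T = 6.81696e+07 s and GM = 1.062e+21 m³/s²:
a = (1.062e+21 · (6.81696e+07)² / (4π²))^(1/3) m
a ≈ 5e+11 m = 500 Gm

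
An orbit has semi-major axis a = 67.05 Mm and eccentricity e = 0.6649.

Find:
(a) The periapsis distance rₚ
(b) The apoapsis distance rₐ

Convert to SI: a = 67.05 Mm = 6.705e+07 m.
(a) rₚ = a(1 − e) = 6.705e+07 · (1 − 0.6649) = 6.705e+07 · 0.3351 ≈ 2.247e+07 m = 22.47 Mm.
(b) rₐ = a(1 + e) = 6.705e+07 · (1 + 0.6649) = 6.705e+07 · 1.6649 ≈ 1.116e+08 m = 111.6 Mm.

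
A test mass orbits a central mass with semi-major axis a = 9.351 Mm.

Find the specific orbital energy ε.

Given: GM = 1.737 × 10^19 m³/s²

Convert to SI: a = 9.351 Mm = 9.351e+06 m.
ε = −GM / (2a).
ε = −1.737e+19 / (2 · 9.351e+06) J/kg ≈ -9.288e+11 J/kg = -928.8 GJ/kg.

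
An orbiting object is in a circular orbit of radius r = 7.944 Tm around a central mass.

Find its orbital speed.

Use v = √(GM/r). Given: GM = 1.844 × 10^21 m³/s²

Convert to SI: r = 7.944 Tm = 7.944e+12 m.
For a circular orbit, gravity supplies the centripetal force, so v = √(GM / r).
v = √(1.844e+21 / 7.944e+12) m/s ≈ 1.524e+04 m/s = 15.24 km/s.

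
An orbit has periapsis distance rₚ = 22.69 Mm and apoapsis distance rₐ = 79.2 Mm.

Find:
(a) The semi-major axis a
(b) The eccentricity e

Convert to SI: rₚ = 22.69 Mm = 2.269e+07 m; rₐ = 79.2 Mm = 7.92e+07 m.
(a) a = (rₚ + rₐ) / 2 = (2.269e+07 + 7.92e+07) / 2 ≈ 5.094e+07 m = 50.95 Mm.
(b) e = (rₐ − rₚ) / (rₐ + rₚ) = (7.92e+07 − 2.269e+07) / (7.92e+07 + 2.269e+07) ≈ 0.5546.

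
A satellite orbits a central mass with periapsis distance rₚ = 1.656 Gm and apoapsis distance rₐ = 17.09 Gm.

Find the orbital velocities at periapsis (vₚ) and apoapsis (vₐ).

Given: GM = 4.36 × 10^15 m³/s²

Convert to SI: rₚ = 1.656 Gm = 1.656e+09 m; rₐ = 17.09 Gm = 1.709e+10 m.
Use the vis-viva equation v² = GM(2/r − 1/a) with a = (rₚ + rₐ)/2 = (1.656e+09 + 1.709e+10)/2 = 9.373e+09 m.
vₚ = √(GM · (2/rₚ − 1/a)) = √(4.36e+15 · (2/1.656e+09 − 1/9.373e+09)) m/s ≈ 2191 m/s = 2.191 km/s.
vₐ = √(GM · (2/rₐ − 1/a)) = √(4.36e+15 · (2/1.709e+10 − 1/9.373e+09)) m/s ≈ 212.3 m/s = 212.3 m/s.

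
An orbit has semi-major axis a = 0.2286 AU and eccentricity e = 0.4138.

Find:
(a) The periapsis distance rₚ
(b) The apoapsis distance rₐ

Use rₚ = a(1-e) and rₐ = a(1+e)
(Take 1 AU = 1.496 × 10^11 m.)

Convert to SI: a = 0.2286 AU = 3.41986e+10 m.
(a) rₚ = a(1 − e) = 3.41986e+10 · (1 − 0.4138) = 3.41986e+10 · 0.5862 ≈ 2.005e+10 m = 0.134 AU.
(b) rₐ = a(1 + e) = 3.41986e+10 · (1 + 0.4138) = 3.41986e+10 · 1.4138 ≈ 4.835e+10 m = 0.3232 AU.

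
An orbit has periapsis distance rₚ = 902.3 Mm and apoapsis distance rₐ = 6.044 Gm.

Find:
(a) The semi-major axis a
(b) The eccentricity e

Convert to SI: rₚ = 902.3 Mm = 9.023e+08 m; rₐ = 6.044 Gm = 6.044e+09 m.
(a) a = (rₚ + rₐ) / 2 = (9.023e+08 + 6.044e+09) / 2 ≈ 3.473e+09 m = 3.473 Gm.
(b) e = (rₐ − rₚ) / (rₐ + rₚ) = (6.044e+09 − 9.023e+08) / (6.044e+09 + 9.023e+08) ≈ 0.7402.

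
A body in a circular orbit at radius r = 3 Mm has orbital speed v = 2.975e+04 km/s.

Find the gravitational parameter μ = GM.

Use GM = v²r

Convert to SI: r = 3 Mm = 3e+06 m; v = 2.975e+04 km/s = 2.975e+07 m/s.
For a circular orbit v² = GM/r, so GM = v² · r.
GM = (2.975e+07)² · 3e+06 m³/s² ≈ 2.655e+21 m³/s² = 2.655 × 10^21 m³/s².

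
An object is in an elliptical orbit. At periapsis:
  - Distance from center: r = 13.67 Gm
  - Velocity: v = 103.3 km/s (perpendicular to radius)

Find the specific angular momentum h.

Convert to SI: r = 13.67 Gm = 1.367e+10 m; v = 103.3 km/s = 103300 m/s.
With v perpendicular to r, h = r · v.
h = 1.367e+10 · 103300 m²/s ≈ 1.412e+15 m²/s.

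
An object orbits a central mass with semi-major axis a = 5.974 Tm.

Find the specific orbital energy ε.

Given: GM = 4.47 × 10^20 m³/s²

Convert to SI: a = 5.974 Tm = 5.974e+12 m.
ε = −GM / (2a).
ε = −4.47e+20 / (2 · 5.974e+12) J/kg ≈ -3.741e+07 J/kg = -37.41 MJ/kg.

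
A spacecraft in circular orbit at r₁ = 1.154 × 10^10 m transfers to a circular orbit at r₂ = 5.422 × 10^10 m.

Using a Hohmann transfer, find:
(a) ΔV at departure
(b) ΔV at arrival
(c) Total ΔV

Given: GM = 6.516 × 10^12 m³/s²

Transfer semi-major axis: a_t = (r₁ + r₂)/2 = (1.154e+10 + 5.422e+10)/2 = 3.288e+10 m.
Circular speeds: v₁ = √(GM/r₁) = 23.7623 m/s, v₂ = √(GM/r₂) = 10.9625 m/s.
Transfer speeds (vis-viva v² = GM(2/r − 1/a_t)): v₁ᵗ = 30.5142 m/s, v₂ᵗ = 6.49453 m/s.
(a) ΔV₁ = |v₁ᵗ − v₁| ≈ 6.752 m/s = 6.752 m/s.
(b) ΔV₂ = |v₂ − v₂ᵗ| ≈ 4.468 m/s = 4.468 m/s.
(c) ΔV_total = ΔV₁ + ΔV₂ ≈ 11.22 m/s = 11.22 m/s.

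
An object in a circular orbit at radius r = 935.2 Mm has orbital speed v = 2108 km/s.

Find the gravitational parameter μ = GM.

Convert to SI: r = 935.2 Mm = 9.352e+08 m; v = 2108 km/s = 2.108e+06 m/s.
For a circular orbit v² = GM/r, so GM = v² · r.
GM = (2.108e+06)² · 9.352e+08 m³/s² ≈ 4.156e+21 m³/s² = 4.156 × 10^21 m³/s².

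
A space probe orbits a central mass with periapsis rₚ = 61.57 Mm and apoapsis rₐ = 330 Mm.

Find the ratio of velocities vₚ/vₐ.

Convert to SI: rₚ = 61.57 Mm = 6.157e+07 m; rₐ = 330 Mm = 3.3e+08 m.
Conservation of angular momentum gives rₚvₚ = rₐvₐ, so vₚ/vₐ = rₐ/rₚ.
vₚ/vₐ = 3.3e+08 / 6.157e+07 ≈ 5.36.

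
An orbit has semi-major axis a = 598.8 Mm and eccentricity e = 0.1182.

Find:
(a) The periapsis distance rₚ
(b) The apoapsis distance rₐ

Convert to SI: a = 598.8 Mm = 5.988e+08 m.
(a) rₚ = a(1 − e) = 5.988e+08 · (1 − 0.1182) = 5.988e+08 · 0.8818 ≈ 5.28e+08 m = 528 Mm.
(b) rₐ = a(1 + e) = 5.988e+08 · (1 + 0.1182) = 5.988e+08 · 1.1182 ≈ 6.696e+08 m = 669.6 Mm.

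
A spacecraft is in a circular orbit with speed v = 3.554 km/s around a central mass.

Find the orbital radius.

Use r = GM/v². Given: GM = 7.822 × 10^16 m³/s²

Convert to SI: v = 3.554 km/s = 3554 m/s.
For a circular orbit, v² = GM / r, so r = GM / v².
r = 7.822e+16 / (3554)² m ≈ 6.193e+09 m = 6.193 Gm.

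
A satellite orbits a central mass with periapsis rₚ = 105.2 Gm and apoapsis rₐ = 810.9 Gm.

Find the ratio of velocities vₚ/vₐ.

Convert to SI: rₚ = 105.2 Gm = 1.052e+11 m; rₐ = 810.9 Gm = 8.109e+11 m.
Conservation of angular momentum gives rₚvₚ = rₐvₐ, so vₚ/vₐ = rₐ/rₚ.
vₚ/vₐ = 8.109e+11 / 1.052e+11 ≈ 7.708.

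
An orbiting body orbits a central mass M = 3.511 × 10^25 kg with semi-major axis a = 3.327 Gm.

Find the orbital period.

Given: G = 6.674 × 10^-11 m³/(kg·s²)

Convert to SI: a = 3.327 Gm = 3.327e+09 m.
GM = G · M = 6.674e-11 · 3.511e+25 = 2.34324e+15 m³/s².
Kepler's third law: T = 2π √(a³ / GM).
Substituting a = 3.327e+09 m and GM = 2.34324e+15 m³/s²:
T = 2π √((3.327e+09)³ / 2.34324e+15) s
T ≈ 2.491e+07 s = 288.3 days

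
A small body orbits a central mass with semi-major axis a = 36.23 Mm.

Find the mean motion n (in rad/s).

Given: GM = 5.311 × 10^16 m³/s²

Convert to SI: a = 36.23 Mm = 3.623e+07 m.
n = √(GM / a³).
n = √(5.311e+16 / (3.623e+07)³) rad/s ≈ 0.001057 rad/s.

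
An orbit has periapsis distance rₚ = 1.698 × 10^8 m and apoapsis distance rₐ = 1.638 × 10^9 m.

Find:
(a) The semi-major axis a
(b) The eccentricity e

(a) a = (rₚ + rₐ) / 2 = (1.698e+08 + 1.638e+09) / 2 ≈ 9.039e+08 m = 9.039 × 10^8 m.
(b) e = (rₐ − rₚ) / (rₐ + rₚ) = (1.638e+09 − 1.698e+08) / (1.638e+09 + 1.698e+08) ≈ 0.8121.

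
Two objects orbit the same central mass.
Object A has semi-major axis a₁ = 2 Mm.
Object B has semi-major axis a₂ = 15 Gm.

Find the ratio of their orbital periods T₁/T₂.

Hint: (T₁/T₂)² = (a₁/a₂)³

Convert to SI: a₁ = 2 Mm = 2e+06 m; a₂ = 15 Gm = 1.5e+10 m.
From Kepler's third law, (T₁/T₂)² = (a₁/a₂)³, so T₁/T₂ = (a₁/a₂)^(3/2).
a₁/a₂ = 2e+06 / 1.5e+10 = 0.000133333.
T₁/T₂ = (0.000133333)^(3/2) ≈ 1.54e-06.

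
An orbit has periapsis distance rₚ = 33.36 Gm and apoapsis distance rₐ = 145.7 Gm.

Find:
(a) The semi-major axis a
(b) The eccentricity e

Convert to SI: rₚ = 33.36 Gm = 3.336e+10 m; rₐ = 145.7 Gm = 1.457e+11 m.
(a) a = (rₚ + rₐ) / 2 = (3.336e+10 + 1.457e+11) / 2 ≈ 8.953e+10 m = 89.53 Gm.
(b) e = (rₐ − rₚ) / (rₐ + rₚ) = (1.457e+11 − 3.336e+10) / (1.457e+11 + 3.336e+10) ≈ 0.6274.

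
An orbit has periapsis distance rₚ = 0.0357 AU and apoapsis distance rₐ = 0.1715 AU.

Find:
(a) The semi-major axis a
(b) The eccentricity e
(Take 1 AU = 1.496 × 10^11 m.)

Convert to SI: rₚ = 0.0357 AU = 5.34072e+09 m; rₐ = 0.1715 AU = 2.56564e+10 m.
(a) a = (rₚ + rₐ) / 2 = (5.34072e+09 + 2.56564e+10) / 2 ≈ 1.55e+10 m = 0.1036 AU.
(b) e = (rₐ − rₚ) / (rₐ + rₚ) = (2.56564e+10 − 5.34072e+09) / (2.56564e+10 + 5.34072e+09) ≈ 0.6554.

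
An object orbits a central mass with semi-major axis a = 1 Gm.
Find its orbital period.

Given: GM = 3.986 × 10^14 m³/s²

Convert to SI: a = 1 Gm = 1e+09 m.
Kepler's third law: T = 2π √(a³ / GM).
Substituting a = 1e+09 m and GM = 3.986e+14 m³/s²:
T = 2π √((1e+09)³ / 3.986e+14) s
T ≈ 9.952e+06 s = 115.2 days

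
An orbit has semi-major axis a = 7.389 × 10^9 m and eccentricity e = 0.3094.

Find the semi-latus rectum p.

p = a (1 − e²).
p = 7.389e+09 · (1 − (0.3094)²) = 7.389e+09 · 0.904272 ≈ 6.682e+09 m = 6.682 × 10^9 m.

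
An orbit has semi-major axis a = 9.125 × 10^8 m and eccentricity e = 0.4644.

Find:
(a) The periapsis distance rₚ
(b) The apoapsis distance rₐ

(a) rₚ = a(1 − e) = 9.125e+08 · (1 − 0.4644) = 9.125e+08 · 0.5356 ≈ 4.887e+08 m = 4.887 × 10^8 m.
(b) rₐ = a(1 + e) = 9.125e+08 · (1 + 0.4644) = 9.125e+08 · 1.4644 ≈ 1.336e+09 m = 1.336 × 10^9 m.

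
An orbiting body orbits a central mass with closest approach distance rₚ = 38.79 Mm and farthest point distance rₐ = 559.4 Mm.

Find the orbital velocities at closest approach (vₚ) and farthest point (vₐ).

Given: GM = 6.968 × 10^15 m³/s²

Convert to SI: rₚ = 38.79 Mm = 3.879e+07 m; rₐ = 559.4 Mm = 5.594e+08 m.
Use the vis-viva equation v² = GM(2/r − 1/a) with a = (rₚ + rₐ)/2 = (3.879e+07 + 5.594e+08)/2 = 2.99095e+08 m.
vₚ = √(GM · (2/rₚ − 1/a)) = √(6.968e+15 · (2/3.879e+07 − 1/2.99095e+08)) m/s ≈ 1.833e+04 m/s = 18.33 km/s.
vₐ = √(GM · (2/rₐ − 1/a)) = √(6.968e+15 · (2/5.594e+08 − 1/2.99095e+08)) m/s ≈ 1271 m/s = 1.271 km/s.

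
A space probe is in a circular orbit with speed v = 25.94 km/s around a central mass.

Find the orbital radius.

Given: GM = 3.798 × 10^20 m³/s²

Convert to SI: v = 25.94 km/s = 25940 m/s.
For a circular orbit, v² = GM / r, so r = GM / v².
r = 3.798e+20 / (25940)² m ≈ 5.644e+11 m = 564.4 Gm.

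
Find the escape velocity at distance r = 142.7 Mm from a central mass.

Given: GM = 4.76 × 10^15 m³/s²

Convert to SI: r = 142.7 Mm = 1.427e+08 m.
Escape velocity comes from setting total energy to zero: ½v² − GM/r = 0 ⇒ v_esc = √(2GM / r).
v_esc = √(2 · 4.76e+15 / 1.427e+08) m/s ≈ 8168 m/s = 8.168 km/s.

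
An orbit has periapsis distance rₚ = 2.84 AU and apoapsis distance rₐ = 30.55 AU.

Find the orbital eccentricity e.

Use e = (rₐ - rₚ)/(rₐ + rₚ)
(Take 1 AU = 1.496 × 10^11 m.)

Convert to SI: rₚ = 2.84 AU = 4.24864e+11 m; rₐ = 30.55 AU = 4.57028e+12 m.
e = (rₐ − rₚ) / (rₐ + rₚ).
e = (4.57028e+12 − 4.24864e+11) / (4.57028e+12 + 4.24864e+11) = 4.14542e+12 / 4.99514e+12 ≈ 0.8299.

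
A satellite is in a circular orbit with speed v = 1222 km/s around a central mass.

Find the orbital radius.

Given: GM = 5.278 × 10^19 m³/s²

Convert to SI: v = 1222 km/s = 1.222e+06 m/s.
For a circular orbit, v² = GM / r, so r = GM / v².
r = 5.278e+19 / (1.222e+06)² m ≈ 3.534e+07 m = 35.34 Mm.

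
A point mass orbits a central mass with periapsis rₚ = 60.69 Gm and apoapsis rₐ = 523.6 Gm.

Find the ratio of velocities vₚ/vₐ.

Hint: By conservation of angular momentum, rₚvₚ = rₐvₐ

Convert to SI: rₚ = 60.69 Gm = 6.069e+10 m; rₐ = 523.6 Gm = 5.236e+11 m.
Conservation of angular momentum gives rₚvₚ = rₐvₐ, so vₚ/vₐ = rₐ/rₚ.
vₚ/vₐ = 5.236e+11 / 6.069e+10 ≈ 8.627.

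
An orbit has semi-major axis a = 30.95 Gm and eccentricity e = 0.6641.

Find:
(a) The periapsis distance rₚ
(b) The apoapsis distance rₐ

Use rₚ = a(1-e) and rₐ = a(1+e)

Convert to SI: a = 30.95 Gm = 3.095e+10 m.
(a) rₚ = a(1 − e) = 3.095e+10 · (1 − 0.6641) = 3.095e+10 · 0.3359 ≈ 1.04e+10 m = 10.4 Gm.
(b) rₐ = a(1 + e) = 3.095e+10 · (1 + 0.6641) = 3.095e+10 · 1.6641 ≈ 5.15e+10 m = 51.5 Gm.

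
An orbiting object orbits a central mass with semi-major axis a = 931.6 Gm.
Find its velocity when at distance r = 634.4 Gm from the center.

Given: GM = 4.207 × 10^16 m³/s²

Convert to SI: a = 931.6 Gm = 9.316e+11 m; r = 634.4 Gm = 6.344e+11 m.
Vis-viva: v = √(GM · (2/r − 1/a)).
2/r − 1/a = 2/6.344e+11 − 1/9.316e+11 = 2.07916e-12 m⁻¹.
v = √(4.207e+16 · 2.07916e-12) m/s ≈ 295.8 m/s = 295.8 m/s.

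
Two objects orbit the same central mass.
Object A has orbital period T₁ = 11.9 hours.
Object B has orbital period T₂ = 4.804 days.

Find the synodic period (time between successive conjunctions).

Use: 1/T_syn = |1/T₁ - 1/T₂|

Convert to SI: T₁ = 11.9 hours = 42840 s; T₂ = 4.804 days = 415066 s.
T_syn = |T₁ · T₂ / (T₁ − T₂)|.
T_syn = |42840 · 415066 / (42840 − 415066)| s ≈ 4.777e+04 s = 13.27 hours.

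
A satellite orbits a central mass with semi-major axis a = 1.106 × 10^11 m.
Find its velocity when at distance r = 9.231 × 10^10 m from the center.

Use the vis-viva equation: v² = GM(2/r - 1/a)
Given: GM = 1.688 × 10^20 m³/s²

Vis-viva: v = √(GM · (2/r − 1/a)).
2/r − 1/a = 2/9.231e+10 − 1/1.106e+11 = 1.26245e-11 m⁻¹.
v = √(1.688e+20 · 1.26245e-11) m/s ≈ 4.616e+04 m/s = 46.16 km/s.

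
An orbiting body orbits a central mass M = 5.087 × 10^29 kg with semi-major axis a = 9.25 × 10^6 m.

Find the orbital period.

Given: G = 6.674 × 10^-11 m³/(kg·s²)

GM = G · M = 6.674e-11 · 5.087e+29 = 3.39506e+19 m³/s².
Kepler's third law: T = 2π √(a³ / GM).
Substituting a = 9.25e+06 m and GM = 3.39506e+19 m³/s²:
T = 2π √((9.25e+06)³ / 3.39506e+19) s
T ≈ 30.34 s = 30.34 seconds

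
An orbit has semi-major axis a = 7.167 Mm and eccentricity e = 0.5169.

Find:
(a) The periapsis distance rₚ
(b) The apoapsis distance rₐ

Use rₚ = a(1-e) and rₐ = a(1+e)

Convert to SI: a = 7.167 Mm = 7.167e+06 m.
(a) rₚ = a(1 − e) = 7.167e+06 · (1 − 0.5169) = 7.167e+06 · 0.4831 ≈ 3.462e+06 m = 3.462 Mm.
(b) rₐ = a(1 + e) = 7.167e+06 · (1 + 0.5169) = 7.167e+06 · 1.5169 ≈ 1.087e+07 m = 10.87 Mm.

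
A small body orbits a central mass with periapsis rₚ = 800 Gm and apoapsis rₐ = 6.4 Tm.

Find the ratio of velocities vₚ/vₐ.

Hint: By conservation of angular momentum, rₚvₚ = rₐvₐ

Convert to SI: rₚ = 800 Gm = 8e+11 m; rₐ = 6.4 Tm = 6.4e+12 m.
Conservation of angular momentum gives rₚvₚ = rₐvₐ, so vₚ/vₐ = rₐ/rₚ.
vₚ/vₐ = 6.4e+12 / 8e+11 ≈ 8.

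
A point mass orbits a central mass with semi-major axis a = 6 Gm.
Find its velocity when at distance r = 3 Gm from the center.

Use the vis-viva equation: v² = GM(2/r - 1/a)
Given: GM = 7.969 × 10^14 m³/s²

Convert to SI: a = 6 Gm = 6e+09 m; r = 3 Gm = 3e+09 m.
Vis-viva: v = √(GM · (2/r − 1/a)).
2/r − 1/a = 2/3e+09 − 1/6e+09 = 5e-10 m⁻¹.
v = √(7.969e+14 · 5e-10) m/s ≈ 631.2 m/s = 631.2 m/s.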